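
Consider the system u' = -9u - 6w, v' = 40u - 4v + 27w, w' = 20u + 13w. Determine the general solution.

u(t) = K_1e^(3t) + 3K_3e^(t), v(t) = -2K_1e^(3t) + K_2e^(-4t) - 3K_3e^(t), w(t) = -2K_1e^(3t) - 5K_3e^(t)

Coefficient matrix A = [[-9, 0, -6], [40, -4, 27], [20, 0, 13]].
det(A - λI) = 0 gives eigenvalues λ = 3, -4, 1.
For λ=3: eigenvector (1,-2,-2).
For λ=-4: eigenvector (0,1,0).
For λ=1: eigenvector (3,-3,-5).
General solution: K_1e^(3t)(1,-2,-2) + K_2e^(-4t)(0,1,0) + K_3e^(t)(3,-3,-5).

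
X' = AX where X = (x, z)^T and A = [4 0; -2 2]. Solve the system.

x(t) = -c_1e^(4t), z(t) = c_1e^(4t) - c_2e^(2t)

Coefficient matrix A = [[4, 0], [-2, 2]].
Characteristic polynomial det(A - λI) = λ^2 - 6λ + 8 = 0.
Eigenvalues λ = 4, 2.
For λ=4: (A-λI) row 2 is [-2, -2], so an eigenvector is (-1, 1).
For λ=2: (A-λI) row 1 is [2, 0], so an eigenvector is (0, -1).
General solution: c_1e^(4t)(-1,1) + c_2e^(2t)(0,-1).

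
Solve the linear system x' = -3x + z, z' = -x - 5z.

Coefficient matrix A = [[-3, 1], [-1, -5]].
Characteristic polynomial det(A - λI) = λ^2 + 8λ + 16 = 0.
Single eigenvalue λ = -4 with algebraic multiplicity 2.
Eigenvector v = (-1,1); generalized eigenvector w with (A-λI)w=v is (0,-1).
General solution: e^(-4t)[K_1·v + K_2·(t·v + w)].

x(t) = -K_1e^(-4t) - K_2te^(-4t), z(t) = K_1e^(-4t) + K_2te^(-4t) - K_2e^(-4t)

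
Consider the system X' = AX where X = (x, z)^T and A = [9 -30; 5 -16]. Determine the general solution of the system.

Coefficient matrix A = [[9, -30], [5, -16]].
Characteristic polynomial det(A - λI) = λ^2 + 7λ + 6 = 0.
Eigenvalues λ = -6, -1.
For λ=-6: (A-λI) row 1 is [15, -30], so an eigenvector is (-2, -1).
For λ=-1: (A-λI) row 1 is [10, -30], so an eigenvector is (3, 1).
General solution: c_1e^(-6t)(-2,-1) + c_2e^(-t)(3,1).

x(t) = -2c_1e^(-6t) + 3c_2e^(-t), z(t) = -c_1e^(-6t) + c_2e^(-t)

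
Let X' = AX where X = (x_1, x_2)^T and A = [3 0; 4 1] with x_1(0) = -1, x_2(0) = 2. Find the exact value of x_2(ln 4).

-112

A = [[3,0],[4,1]]; eigenvalues λ = 1, 3.
Eigenvectors: (0,1) for λ=1, (1,2) for λ=3.
From the initial condition, c_1 = 4, c_2 = -1.
x_2(ln 4) = (4)(4^1)(1) + (-1)(4^3)(2) = -112.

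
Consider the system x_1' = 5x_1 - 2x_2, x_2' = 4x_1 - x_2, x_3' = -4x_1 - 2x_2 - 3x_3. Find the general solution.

Coefficient matrix A = [[5, -2, 0], [4, -1, 0], [-4, -2, -3]].
det(A - λI) = 0 gives eigenvalues λ = 1, 3, -3.
For λ=1: eigenvector (1,2,-2).
For λ=3: eigenvector (-1,-1,1).
For λ=-3: eigenvector (0,0,1).
General solution: K_1e^(t)(1,2,-2) + K_2e^(3t)(-1,-1,1) + K_3e^(-3t)(0,0,1).

x_1(t) = K_1e^(t) - K_2e^(3t), x_2(t) = 2K_1e^(t) - K_2e^(3t), x_3(t) = -2K_1e^(t) + K_2e^(3t) + K_3e^(-3t)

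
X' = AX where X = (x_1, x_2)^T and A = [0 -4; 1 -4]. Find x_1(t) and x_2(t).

x_1(t) = -2K_1e^(-2t) - 2K_2te^(-2t) - K_2e^(-2t), x_2(t) = -K_1e^(-2t) - K_2te^(-2t)

Coefficient matrix A = [[0, -4], [1, -4]].
Characteristic polynomial det(A - λI) = λ^2 + 4λ + 4 = 0.
Single eigenvalue λ = -2 with algebraic multiplicity 2.
Eigenvector v = (-2,-1); generalized eigenvector w with (A-λI)w=v is (-1,0).
General solution: e^(-2t)[K_1·v + K_2·(t·v + w)].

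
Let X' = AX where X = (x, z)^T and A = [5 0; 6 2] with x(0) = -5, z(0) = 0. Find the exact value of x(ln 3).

A = [[5,0],[6,2]]; eigenvalues λ = 5, 2.
Eigenvectors: (-1,-2) for λ=5, (0,1) for λ=2.
From the initial condition, c_1 = 5, c_2 = 10.
x(ln 3) = (5)(3^5)(-1) + (10)(3^2)(0) = -1215.

-1215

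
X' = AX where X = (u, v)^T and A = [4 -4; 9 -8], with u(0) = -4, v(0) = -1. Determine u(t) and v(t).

Coefficient matrix A = [[4, -4], [9, -8]].
Characteristic polynomial det(A - λI) = λ^2 + 4λ + 4 = 0.
Single eigenvalue λ = -2 with algebraic multiplicity 2.
Eigenvector v = (2,3); generalized eigenvector w with (A-λI)w=v is (1,1).
General solution: e^(-2t)[K_1·v + K_2·(t·v + w)].
Applying u(0)=-4, v(0)=-1 gives K_1=3, K_2=-10.

u(t) = -20te^(-2t) - 4e^(-2t), v(t) = -30te^(-2t) - e^(-2t)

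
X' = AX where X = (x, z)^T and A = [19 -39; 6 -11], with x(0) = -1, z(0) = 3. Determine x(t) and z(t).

Coefficient matrix A = [[19, -39], [6, -11]].
Characteristic polynomial det(A - λI) = λ^2 - 8λ + 25 = 0.
Eigenvalues λ = 4 ± 3i (complex conjugate pair).
For λ=4+3i: an eigenvector is (2,1) - i(-3,-1) = (2 + 3i, 1 + i).
A real fundamental pair from Re and Im of e^((4+3i)t)v: X_1 = e^(4t)(cos(3t)·(2,1) + sin(3t)·(-3,-1)), X_2 = e^(4t)(sin(3t)·(2,1) - cos(3t)·(-3,-1)).
General solution: C_1X_1 + C_2X_2.
Applying x(0)=-1, z(0)=3 gives C_1=10, C_2=-7.

x(t) = -44e^(4t)sin(3t) - e^(4t)cos(3t), z(t) = -17e^(4t)sin(3t) + 3e^(4t)cos(3t)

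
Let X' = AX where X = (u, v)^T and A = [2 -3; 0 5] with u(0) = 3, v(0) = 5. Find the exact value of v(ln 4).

A = [[2,-3],[0,5]]; eigenvalues λ = 2, 5.
Eigenvectors: (1,0) for λ=2, (1,-1) for λ=5.
From the initial condition, c_1 = 8, c_2 = -5.
v(ln 4) = (8)(4^2)(0) + (-5)(4^5)(-1) = 5120.

5120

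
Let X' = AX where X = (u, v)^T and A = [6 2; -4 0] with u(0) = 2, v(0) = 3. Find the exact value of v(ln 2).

A = [[6,2],[-4,0]]; eigenvalues λ = 4, 2.
Eigenvectors: (-1,1) for λ=4, (-1,2) for λ=2.
From the initial condition, c_1 = -7, c_2 = 5.
v(ln 2) = (-7)(2^4)(1) + (5)(2^2)(2) = -72.

-72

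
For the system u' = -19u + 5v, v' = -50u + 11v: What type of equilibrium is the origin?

A = [[-19,5],[-50,11]]; det(A-λI) = λ^2 + 8λ + 41.
λ = -4 ± 5i: negative real part.

stable spiral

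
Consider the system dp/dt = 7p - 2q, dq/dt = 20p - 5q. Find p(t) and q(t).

Coefficient matrix A = [[7, -2], [20, -5]].
Characteristic polynomial det(A - λI) = λ^2 - 2λ + 5 = 0.
Eigenvalues λ = 1 ± 2i (complex conjugate pair).
For λ=1+2i: an eigenvector is (0,-1) - i(1,3) = (0 - i, -1 - 3i).
A real fundamental pair from Re and Im of e^((1+2i)t)v: X_1 = e^(t)(cos(2t)·(0,-1) + sin(2t)·(1,3)), X_2 = e^(t)(sin(2t)·(0,-1) - cos(2t)·(1,3)).
General solution: K_1X_1 + K_2X_2.

p(t) = K_1e^(t)sin(2t) - K_2e^(t)cos(2t), q(t) = 3K_1e^(t)sin(2t) - K_1e^(t)cos(2t) - K_2e^(t)sin(2t) - 3K_2e^(t)cos(2t)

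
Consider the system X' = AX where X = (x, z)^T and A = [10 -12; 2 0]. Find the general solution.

Coefficient matrix A = [[10, -12], [2, 0]].
Characteristic polynomial det(A - λI) = λ^2 - 10λ + 24 = 0.
Eigenvalues λ = 6, 4.
For λ=6: (A-λI) row 1 is [4, -12], so an eigenvector is (-3, -1).
For λ=4: (A-λI) row 1 is [6, -12], so an eigenvector is (2, 1).
General solution: c_1e^(6t)(-3,-1) + c_2e^(4t)(2,1).

x(t) = -3c_1e^(6t) + 2c_2e^(4t), z(t) = -c_1e^(6t) + c_2e^(4t)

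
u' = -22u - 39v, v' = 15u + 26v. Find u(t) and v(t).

u(t) = 2c_1e^(2t)sin(3t) + 3c_1e^(2t)cos(3t) + 3c_2e^(2t)sin(3t) - 2c_2e^(2t)cos(3t), v(t) = -c_1e^(2t)sin(3t) - 2c_1e^(2t)cos(3t) - 2c_2e^(2t)sin(3t) + c_2e^(2t)cos(3t)

Coefficient matrix A = [[-22, -39], [15, 26]].
Characteristic polynomial det(A - λI) = λ^2 - 4λ + 13 = 0.
Eigenvalues λ = 2 ± 3i (complex conjugate pair).
For λ=2+3i: an eigenvector is (3,-2) - i(2,-1) = (3 - 2i, -2 + i).
A real fundamental pair from Re and Im of e^((2+3i)t)v: X_1 = e^(2t)(cos(3t)·(3,-2) + sin(3t)·(2,-1)), X_2 = e^(2t)(sin(3t)·(3,-2) - cos(3t)·(2,-1)).
General solution: c_1X_1 + c_2X_2.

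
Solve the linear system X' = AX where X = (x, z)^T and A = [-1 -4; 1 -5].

Coefficient matrix A = [[-1, -4], [1, -5]].
Characteristic polynomial det(A - λI) = λ^2 + 6λ + 9 = 0.
Single eigenvalue λ = -3 with algebraic multiplicity 2.
Eigenvector v = (2,1); generalized eigenvector w with (A-λI)w=v is (-1,-1).
General solution: e^(-3t)[C_1·v + C_2·(t·v + w)].

x(t) = 2C_1e^(-3t) + 2C_2te^(-3t) - C_2e^(-3t), z(t) = C_1e^(-3t) + C_2te^(-3t) - C_2e^(-3t)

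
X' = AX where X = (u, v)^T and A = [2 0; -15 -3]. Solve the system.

Coefficient matrix A = [[2, 0], [-15, -3]].
Characteristic polynomial det(A - λI) = λ^2 + λ - 6 = 0.
Eigenvalues λ = -3, 2.
For λ=-3: (A-λI) row 1 is [5, 0], so an eigenvector is (0, 1).
For λ=2: (A-λI) row 2 is [-15, -5], so an eigenvector is (-1, 3).
General solution: K_1e^(-3t)(0,1) + K_2e^(2t)(-1,3).

u(t) = -K_2e^(2t), v(t) = K_1e^(-3t) + 3K_2e^(2t)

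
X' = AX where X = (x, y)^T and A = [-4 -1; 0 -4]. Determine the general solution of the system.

Coefficient matrix A = [[-4, -1], [0, -4]].
Characteristic polynomial det(A - λI) = λ^2 + 8λ + 16 = 0.
Single eigenvalue λ = -4 with algebraic multiplicity 2.
Eigenvector v = (-1,0); generalized eigenvector w with (A-λI)w=v is (1,1).
General solution: e^(-4t)[C_1·v + C_2·(t·v + w)].

x(t) = -C_1e^(-4t) - C_2te^(-4t) + C_2e^(-4t), y(t) = C_2e^(-4t)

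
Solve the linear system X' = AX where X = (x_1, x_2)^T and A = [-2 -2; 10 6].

Coefficient matrix A = [[-2, -2], [10, 6]].
Characteristic polynomial det(A - λI) = λ^2 - 4λ + 8 = 0.
Eigenvalues λ = 2 ± 2i (complex conjugate pair).
For λ=2+2i: an eigenvector is (0,-1) - i(1,-2) = (0 - i, -1 + 2i).
A real fundamental pair from Re and Im of e^((2+2i)t)v: X_1 = e^(2t)(cos(2t)·(0,-1) + sin(2t)·(1,-2)), X_2 = e^(2t)(sin(2t)·(0,-1) - cos(2t)·(1,-2)).
General solution: K_1X_1 + K_2X_2.

x_1(t) = K_1e^(2t)sin(2t) - K_2e^(2t)cos(2t), x_2(t) = -2K_1e^(2t)sin(2t) - K_1e^(2t)cos(2t) - K_2e^(2t)sin(2t) + 2K_2e^(2t)cos(2t)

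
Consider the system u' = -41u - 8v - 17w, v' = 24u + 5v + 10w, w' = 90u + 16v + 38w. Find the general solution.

u(t) = -3C_1e^(4t) + 2C_2e^(-3t) + C_3e^(t), v(t) = 2C_1e^(4t) - C_2e^(-3t) - C_3e^(t), w(t) = 7C_1e^(4t) - 4C_2e^(-3t) - 2C_3e^(t)

Coefficient matrix A = [[-41, -8, -17], [24, 5, 10], [90, 16, 38]].
det(A - λI) = 0 gives eigenvalues λ = 4, -3, 1.
For λ=4: eigenvector (-3,2,7).
For λ=-3: eigenvector (2,-1,-4).
For λ=1: eigenvector (1,-1,-2).
General solution: C_1e^(4t)(-3,2,7) + C_2e^(-3t)(2,-1,-4) + C_3e^(t)(1,-1,-2).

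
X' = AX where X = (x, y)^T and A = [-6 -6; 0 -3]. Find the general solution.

Coefficient matrix A = [[-6, -6], [0, -3]].
Characteristic polynomial det(A - λI) = λ^2 + 9λ + 18 = 0.
Eigenvalues λ = -6, -3.
For λ=-6: (A-λI) row 1 is [0, -6], so an eigenvector is (-1, 0).
For λ=-3: (A-λI) row 1 is [-3, -6], so an eigenvector is (2, -1).
General solution: K_1e^(-6t)(-1,0) + K_2e^(-3t)(2,-1).

x(t) = -K_1e^(-6t) + 2K_2e^(-3t), y(t) = -K_2e^(-3t)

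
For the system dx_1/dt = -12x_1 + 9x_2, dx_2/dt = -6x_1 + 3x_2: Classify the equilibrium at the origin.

A = [[-12,9],[-6,3]]; det(A-λI) = λ^2 + 9λ + 18.
λ = -6, -3: both negative.

stable node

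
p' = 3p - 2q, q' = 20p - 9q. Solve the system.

Coefficient matrix A = [[3, -2], [20, -9]].
Characteristic polynomial det(A - λI) = λ^2 + 6λ + 13 = 0.
Eigenvalues λ = -3 ± 2i (complex conjugate pair).
For λ=-3+2i: an eigenvector is (0,-1) - i(1,3) = (0 - i, -1 - 3i).
A real fundamental pair from Re and Im of e^((-3+2i)t)v: X_1 = e^(-3t)(cos(2t)·(0,-1) + sin(2t)·(1,3)), X_2 = e^(-3t)(sin(2t)·(0,-1) - cos(2t)·(1,3)).
General solution: c_1X_1 + c_2X_2.

p(t) = c_1e^(-3t)sin(2t) - c_2e^(-3t)cos(2t), q(t) = 3c_1e^(-3t)sin(2t) - c_1e^(-3t)cos(2t) - c_2e^(-3t)sin(2t) - 3c_2e^(-3t)cos(2t)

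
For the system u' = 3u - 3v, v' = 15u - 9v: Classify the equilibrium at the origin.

stable spiral

A = [[3,-3],[15,-9]]; det(A-λI) = λ^2 + 6λ + 18.
λ = -3 ± 3i: negative real part.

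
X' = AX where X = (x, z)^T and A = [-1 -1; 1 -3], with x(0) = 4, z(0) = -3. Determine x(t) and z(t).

Coefficient matrix A = [[-1, -1], [1, -3]].
Characteristic polynomial det(A - λI) = λ^2 + 4λ + 4 = 0.
Single eigenvalue λ = -2 with algebraic multiplicity 2.
Eigenvector v = (-1,-1); generalized eigenvector w with (A-λI)w=v is (-2,-1).
General solution: e^(-2t)[K_1·v + K_2·(t·v + w)].
Applying x(0)=4, z(0)=-3 gives K_1=10, K_2=-7.

x(t) = 7te^(-2t) + 4e^(-2t), z(t) = 7te^(-2t) - 3e^(-2t)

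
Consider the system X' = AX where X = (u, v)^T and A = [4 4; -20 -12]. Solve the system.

u(t) = C_1e^(-4t)cos(4t) + C_2e^(-4t)sin(4t), v(t) = -C_1e^(-4t)sin(4t) - 2C_1e^(-4t)cos(4t) - 2C_2e^(-4t)sin(4t) + C_2e^(-4t)cos(4t)

Coefficient matrix A = [[4, 4], [-20, -12]].
Characteristic polynomial det(A - λI) = λ^2 + 8λ + 32 = 0.
Eigenvalues λ = -4 ± 4i (complex conjugate pair).
For λ=-4+4i: an eigenvector is (1,-2) - i(0,-1) = (1, -2 + i).
A real fundamental pair from Re and Im of e^((-4+4i)t)v: X_1 = e^(-4t)(cos(4t)·(1,-2) + sin(4t)·(0,-1)), X_2 = e^(-4t)(sin(4t)·(1,-2) - cos(4t)·(0,-1)).
General solution: C_1X_1 + C_2X_2.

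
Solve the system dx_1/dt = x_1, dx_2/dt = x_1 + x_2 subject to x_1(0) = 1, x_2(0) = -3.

Coefficient matrix A = [[1, 0], [1, 1]].
Characteristic polynomial det(A - λI) = λ^2 - 2λ + 1 = 0.
Single eigenvalue λ = 1 with algebraic multiplicity 2.
Eigenvector v = (0,1); generalized eigenvector w with (A-λI)w=v is (1,3).
General solution: e^(t)[c_1·v + c_2·(t·v + w)].
Applying x_1(0)=1, x_2(0)=-3 gives c_1=-6, c_2=1.

x_1(t) = e^(t), x_2(t) = te^(t) - 3e^(t)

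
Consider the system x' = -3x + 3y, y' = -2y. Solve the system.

x(t) = -3K_1e^(-2t) + K_2e^(-3t), y(t) = -K_1e^(-2t)

Coefficient matrix A = [[-3, 3], [0, -2]].
Characteristic polynomial det(A - λI) = λ^2 + 5λ + 6 = 0.
Eigenvalues λ = -2, -3.
For λ=-2: (A-λI) row 1 is [-1, 3], so an eigenvector is (-3, -1).
For λ=-3: (A-λI) row 1 is [0, 3], so an eigenvector is (1, 0).
General solution: K_1e^(-2t)(-3,-1) + K_2e^(-3t)(1,0).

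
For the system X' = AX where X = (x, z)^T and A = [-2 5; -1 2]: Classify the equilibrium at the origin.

center

A = [[-2,5],[-1,2]]; det(A-λI) = λ^2 + 1.
λ = 0 ± i: zero real part.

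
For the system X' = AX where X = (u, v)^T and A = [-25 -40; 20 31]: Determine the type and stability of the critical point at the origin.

A = [[-25,-40],[20,31]]; det(A-λI) = λ^2 - 6λ + 25.
λ = 3 ± 4i: positive real part.

unstable spiral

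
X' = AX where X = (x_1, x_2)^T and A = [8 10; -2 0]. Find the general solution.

Coefficient matrix A = [[8, 10], [-2, 0]].
Characteristic polynomial det(A - λI) = λ^2 - 8λ + 20 = 0.
Eigenvalues λ = 4 ± 2i (complex conjugate pair).
For λ=4+2i: an eigenvector is (2,-1) - i(-1,0) = (2 + i, -1).
A real fundamental pair from Re and Im of e^((4+2i)t)v: X_1 = e^(4t)(cos(2t)·(2,-1) + sin(2t)·(-1,0)), X_2 = e^(4t)(sin(2t)·(2,-1) - cos(2t)·(-1,0)).
General solution: c_1X_1 + c_2X_2.

x_1(t) = -c_1e^(4t)sin(2t) + 2c_1e^(4t)cos(2t) + 2c_2e^(4t)sin(2t) + c_2e^(4t)cos(2t), x_2(t) = -c_1e^(4t)cos(2t) - c_2e^(4t)sin(2t)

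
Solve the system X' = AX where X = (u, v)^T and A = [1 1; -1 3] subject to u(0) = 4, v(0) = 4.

Coefficient matrix A = [[1, 1], [-1, 3]].
Characteristic polynomial det(A - λI) = λ^2 - 4λ + 4 = 0.
Single eigenvalue λ = 2 with algebraic multiplicity 2.
Eigenvector v = (1,1); generalized eigenvector w with (A-λI)w=v is (-1,0).
General solution: e^(2t)[C_1·v + C_2·(t·v + w)].
Applying u(0)=4, v(0)=4 gives C_1=4, C_2=0.

u(t) = 4e^(2t), v(t) = 4e^(2t)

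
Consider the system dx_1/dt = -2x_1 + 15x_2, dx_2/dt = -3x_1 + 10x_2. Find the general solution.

Coefficient matrix A = [[-2, 15], [-3, 10]].
Characteristic polynomial det(A - λI) = λ^2 - 8λ + 25 = 0.
Eigenvalues λ = 4 ± 3i (complex conjugate pair).
For λ=4+3i: an eigenvector is (1,0) - i(-2,-1) = (1 + 2i, 0 + i).
A real fundamental pair from Re and Im of e^((4+3i)t)v: X_1 = e^(4t)(cos(3t)·(1,0) + sin(3t)·(-2,-1)), X_2 = e^(4t)(sin(3t)·(1,0) - cos(3t)·(-2,-1)).
General solution: K_1X_1 + K_2X_2.

x_1(t) = -2K_1e^(4t)sin(3t) + K_1e^(4t)cos(3t) + K_2e^(4t)sin(3t) + 2K_2e^(4t)cos(3t), x_2(t) = -K_1e^(4t)sin(3t) + K_2e^(4t)cos(3t)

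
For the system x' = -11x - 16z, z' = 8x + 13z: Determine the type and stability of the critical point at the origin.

saddle

A = [[-11,-16],[8,13]]; det(A-λI) = λ^2 - 2λ - 15.
λ = -3, 5: opposite signs.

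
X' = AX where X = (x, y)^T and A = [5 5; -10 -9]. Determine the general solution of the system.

x(t) = -c_1e^(-2t)sin(t) + 2c_1e^(-2t)cos(t) + 2c_2e^(-2t)sin(t) + c_2e^(-2t)cos(t), y(t) = c_1e^(-2t)sin(t) - 3c_1e^(-2t)cos(t) - 3c_2e^(-2t)sin(t) - c_2e^(-2t)cos(t)

Coefficient matrix A = [[5, 5], [-10, -9]].
Characteristic polynomial det(A - λI) = λ^2 + 4λ + 5 = 0.
Eigenvalues λ = -2 ± i (complex conjugate pair).
For λ=-2+i: an eigenvector is (2,-3) - i(-1,1) = (2 + i, -3 - i).
A real fundamental pair from Re and Im of e^((-2+i)t)v: X_1 = e^(-2t)(cos(t)·(2,-3) + sin(t)·(-1,1)), X_2 = e^(-2t)(sin(t)·(2,-3) - cos(t)·(-1,1)).
General solution: c_1X_1 + c_2X_2.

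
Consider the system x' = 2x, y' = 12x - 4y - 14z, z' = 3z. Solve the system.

x(t) = C_1e^(2t), y(t) = 2C_1e^(2t) - 2C_2e^(3t) + C_3e^(-4t), z(t) = C_2e^(3t)

Coefficient matrix A = [[2, 0, 0], [12, -4, -14], [0, 0, 3]].
det(A - λI) = 0 gives eigenvalues λ = 2, 3, -4.
For λ=2: eigenvector (1,2,0).
For λ=3: eigenvector (0,-2,1).
For λ=-4: eigenvector (0,1,0).
General solution: C_1e^(2t)(1,2,0) + C_2e^(3t)(0,-2,1) + C_3e^(-4t)(0,1,0).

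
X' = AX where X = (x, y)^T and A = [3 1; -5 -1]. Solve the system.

Coefficient matrix A = [[3, 1], [-5, -1]].
Characteristic polynomial det(A - λI) = λ^2 - 2λ + 2 = 0.
Eigenvalues λ = 1 ± i (complex conjugate pair).
For λ=1+i: an eigenvector is (0,-1) - i(-1,2) = (0 + i, -1 - 2i).
A real fundamental pair from Re and Im of e^((1+i)t)v: X_1 = e^(t)(cos(t)·(0,-1) + sin(t)·(-1,2)), X_2 = e^(t)(sin(t)·(0,-1) - cos(t)·(-1,2)).
General solution: C_1X_1 + C_2X_2.

x(t) = -C_1e^(t)sin(t) + C_2e^(t)cos(t), y(t) = 2C_1e^(t)sin(t) - C_1e^(t)cos(t) - C_2e^(t)sin(t) - 2C_2e^(t)cos(t)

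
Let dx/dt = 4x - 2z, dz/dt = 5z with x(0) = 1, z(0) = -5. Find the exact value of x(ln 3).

1701

A = [[4,-2],[0,5]]; eigenvalues λ = 5, 4.
Eigenvectors: (-2,1) for λ=5, (-1,0) for λ=4.
From the initial condition, c_1 = -5, c_2 = 9.
x(ln 3) = (-5)(3^5)(-2) + (9)(3^4)(-1) = 1701.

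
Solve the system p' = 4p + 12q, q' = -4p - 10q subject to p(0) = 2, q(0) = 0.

p(t) = 8e^(-2t) - 6e^(-4t), q(t) = -4e^(-2t) + 4e^(-4t)

Coefficient matrix A = [[4, 12], [-4, -10]].
Characteristic polynomial det(A - λI) = λ^2 + 6λ + 8 = 0.
Eigenvalues λ = -4, -2.
For λ=-4: (A-λI) row 1 is [8, 12], so an eigenvector is (-3, 2).
For λ=-2: (A-λI) row 1 is [6, 12], so an eigenvector is (-2, 1).
General solution: C_1e^(-4t)(-3,2) + C_2e^(-2t)(-2,1).
Applying p(0)=2, q(0)=0 gives C_1=2, C_2=-4.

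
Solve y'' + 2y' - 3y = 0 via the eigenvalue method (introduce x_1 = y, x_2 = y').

y(t) = c_1e^(-3t) + c_2e^(t)

Let x_1 = y, x_2 = y'. Then x_1' = x_2 and x_2' = 3x_1 - 2x_2.
A = [[0,1],[3,-2]]; det(A-λI) = λ^2 + 2λ - 3.
Eigenvalues λ = -3, 1 with eigenvectors (1,-3), (1,1).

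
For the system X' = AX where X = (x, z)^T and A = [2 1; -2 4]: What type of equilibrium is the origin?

A = [[2,1],[-2,4]]; det(A-λI) = λ^2 - 6λ + 10.
λ = 3 ± i: positive real part.

unstable spiral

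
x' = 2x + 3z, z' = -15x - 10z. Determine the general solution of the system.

x(t) = K_1e^(-4t)sin(3t) - K_2e^(-4t)cos(3t), z(t) = -2K_1e^(-4t)sin(3t) + K_1e^(-4t)cos(3t) + K_2e^(-4t)sin(3t) + 2K_2e^(-4t)cos(3t)

Coefficient matrix A = [[2, 3], [-15, -10]].
Characteristic polynomial det(A - λI) = λ^2 + 8λ + 25 = 0.
Eigenvalues λ = -4 ± 3i (complex conjugate pair).
For λ=-4+3i: an eigenvector is (0,1) - i(1,-2) = (0 - i, 1 + 2i).
A real fundamental pair from Re and Im of e^((-4+3i)t)v: X_1 = e^(-4t)(cos(3t)·(0,1) + sin(3t)·(1,-2)), X_2 = e^(-4t)(sin(3t)·(0,1) - cos(3t)·(1,-2)).
General solution: K_1X_1 + K_2X_2.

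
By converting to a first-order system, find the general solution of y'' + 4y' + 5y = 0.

y(t) = C_1e^(-2t)cos(t) + C_2e^(-2t)sin(t)

Let x_1 = y, x_2 = y'. Then x_1' = x_2 and x_2' = -5x_1 - 4x_2.
A = [[0,1],[-5,-4]]; det(A-λI) = λ^2 + 4λ + 5.
Eigenvalues λ = -2 ± i.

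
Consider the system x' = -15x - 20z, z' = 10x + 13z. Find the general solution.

Coefficient matrix A = [[-15, -20], [10, 13]].
Characteristic polynomial det(A - λI) = λ^2 + 2λ + 5 = 0.
Eigenvalues λ = -1 ± 2i (complex conjugate pair).
For λ=-1+2i: an eigenvector is (3,-2) - i(-1,1) = (3 + i, -2 - i).
A real fundamental pair from Re and Im of e^((-1+2i)t)v: X_1 = e^(-t)(cos(2t)·(3,-2) + sin(2t)·(-1,1)), X_2 = e^(-t)(sin(2t)·(3,-2) - cos(2t)·(-1,1)).
General solution: C_1X_1 + C_2X_2.

x(t) = -C_1e^(-t)sin(2t) + 3C_1e^(-t)cos(2t) + 3C_2e^(-t)sin(2t) + C_2e^(-t)cos(2t), z(t) = C_1e^(-t)sin(2t) - 2C_1e^(-t)cos(2t) - 2C_2e^(-t)sin(2t) - C_2e^(-t)cos(2t)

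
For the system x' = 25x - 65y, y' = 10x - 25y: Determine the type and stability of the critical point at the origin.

center

A = [[25,-65],[10,-25]]; det(A-λI) = λ^2 + 25.
λ = 0 ± 5i: zero real part.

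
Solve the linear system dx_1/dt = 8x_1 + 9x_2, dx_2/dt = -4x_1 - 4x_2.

x_1(t) = -3C_1e^(2t) - 3C_2te^(2t) + C_2e^(2t), x_2(t) = 2C_1e^(2t) + 2C_2te^(2t) - C_2e^(2t)

Coefficient matrix A = [[8, 9], [-4, -4]].
Characteristic polynomial det(A - λI) = λ^2 - 4λ + 4 = 0.
Single eigenvalue λ = 2 with algebraic multiplicity 2.
Eigenvector v = (-3,2); generalized eigenvector w with (A-λI)w=v is (1,-1).
General solution: e^(2t)[C_1·v + C_2·(t·v + w)].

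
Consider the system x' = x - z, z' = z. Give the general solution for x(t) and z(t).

Coefficient matrix A = [[1, -1], [0, 1]].
Characteristic polynomial det(A - λI) = λ^2 - 2λ + 1 = 0.
Single eigenvalue λ = 1 with algebraic multiplicity 2.
Eigenvector v = (-1,0); generalized eigenvector w with (A-λI)w=v is (-1,1).
General solution: e^(t)[K_1·v + K_2·(t·v + w)].

x(t) = -K_1e^(t) - K_2te^(t) - K_2e^(t), z(t) = K_2e^(t)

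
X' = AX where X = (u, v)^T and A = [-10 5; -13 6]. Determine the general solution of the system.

u(t) = K_1e^(-2t)sin(t) - 2K_1e^(-2t)cos(t) - 2K_2e^(-2t)sin(t) - K_2e^(-2t)cos(t), v(t) = 2K_1e^(-2t)sin(t) - 3K_1e^(-2t)cos(t) - 3K_2e^(-2t)sin(t) - 2K_2e^(-2t)cos(t)

Coefficient matrix A = [[-10, 5], [-13, 6]].
Characteristic polynomial det(A - λI) = λ^2 + 4λ + 5 = 0.
Eigenvalues λ = -2 ± i (complex conjugate pair).
For λ=-2+i: an eigenvector is (-2,-3) - i(1,2) = (-2 - i, -3 - 2i).
A real fundamental pair from Re and Im of e^((-2+i)t)v: X_1 = e^(-2t)(cos(t)·(-2,-3) + sin(t)·(1,2)), X_2 = e^(-2t)(sin(t)·(-2,-3) - cos(t)·(1,2)).
General solution: K_1X_1 + K_2X_2.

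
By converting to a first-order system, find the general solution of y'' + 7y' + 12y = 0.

Let x_1 = y, x_2 = y'. Then x_1' = x_2 and x_2' = -12x_1 - 7x_2.
A = [[0,1],[-12,-7]]; det(A-λI) = λ^2 + 7λ + 12.
Eigenvalues λ = -3, -4 with eigenvectors (1,-3), (1,-4).

y(t) = c_1e^(-3t) + c_2e^(-4t)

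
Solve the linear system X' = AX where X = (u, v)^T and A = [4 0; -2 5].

Coefficient matrix A = [[4, 0], [-2, 5]].
Characteristic polynomial det(A - λI) = λ^2 - 9λ + 20 = 0.
Eigenvalues λ = 4, 5.
For λ=4: (A-λI) row 2 is [-2, 1], so an eigenvector is (1, 2).
For λ=5: (A-λI) row 1 is [-1, 0], so an eigenvector is (0, -1).
General solution: C_1e^(4t)(1,2) + C_2e^(5t)(0,-1).

u(t) = C_1e^(4t), v(t) = 2C_1e^(4t) - C_2e^(5t)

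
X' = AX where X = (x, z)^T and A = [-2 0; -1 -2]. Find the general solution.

Coefficient matrix A = [[-2, 0], [-1, -2]].
Characteristic polynomial det(A - λI) = λ^2 + 4λ + 4 = 0.
Single eigenvalue λ = -2 with algebraic multiplicity 2.
Eigenvector v = (0,-1); generalized eigenvector w with (A-λI)w=v is (1,3).
General solution: e^(-2t)[K_1·v + K_2·(t·v + w)].

x(t) = K_2e^(-2t), z(t) = -K_1e^(-2t) - K_2te^(-2t) + 3K_2e^(-2t)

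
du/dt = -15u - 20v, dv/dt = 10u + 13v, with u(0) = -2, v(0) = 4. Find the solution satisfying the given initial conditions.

u(t) = -26e^(-t)sin(2t) - 2e^(-t)cos(2t), v(t) = 18e^(-t)sin(2t) + 4e^(-t)cos(2t)

Coefficient matrix A = [[-15, -20], [10, 13]].
Characteristic polynomial det(A - λI) = λ^2 + 2λ + 5 = 0.
Eigenvalues λ = -1 ± 2i (complex conjugate pair).
For λ=-1+2i: an eigenvector is (3,-2) - i(-1,1) = (3 + i, -2 - i).
A real fundamental pair from Re and Im of e^((-1+2i)t)v: X_1 = e^(-t)(cos(2t)·(3,-2) + sin(2t)·(-1,1)), X_2 = e^(-t)(sin(2t)·(3,-2) - cos(2t)·(-1,1)).
General solution: c_1X_1 + c_2X_2.
Applying u(0)=-2, v(0)=4 gives c_1=2, c_2=-8.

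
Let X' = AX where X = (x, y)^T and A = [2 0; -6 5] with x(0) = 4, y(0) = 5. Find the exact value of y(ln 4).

-2944

A = [[2,0],[-6,5]]; eigenvalues λ = 5, 2.
Eigenvectors: (0,-1) for λ=5, (-1,-2) for λ=2.
From the initial condition, c_1 = 3, c_2 = -4.
y(ln 4) = (3)(4^5)(-1) + (-4)(4^2)(-2) = -2944.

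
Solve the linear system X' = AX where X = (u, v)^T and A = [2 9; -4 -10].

Coefficient matrix A = [[2, 9], [-4, -10]].
Characteristic polynomial det(A - λI) = λ^2 + 8λ + 16 = 0.
Single eigenvalue λ = -4 with algebraic multiplicity 2.
Eigenvector v = (3,-2); generalized eigenvector w with (A-λI)w=v is (-1,1).
General solution: e^(-4t)[C_1·v + C_2·(t·v + w)].

u(t) = 3C_1e^(-4t) + 3C_2te^(-4t) - C_2e^(-4t), v(t) = -2C_1e^(-4t) - 2C_2te^(-4t) + C_2e^(-4t)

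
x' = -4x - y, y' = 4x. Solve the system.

Coefficient matrix A = [[-4, -1], [4, 0]].
Characteristic polynomial det(A - λI) = λ^2 + 4λ + 4 = 0.
Single eigenvalue λ = -2 with algebraic multiplicity 2.
Eigenvector v = (-1,2); generalized eigenvector w with (A-λI)w=v is (1,-1).
General solution: e^(-2t)[C_1·v + C_2·(t·v + w)].

x(t) = -C_1e^(-2t) - C_2te^(-2t) + C_2e^(-2t), y(t) = 2C_1e^(-2t) + 2C_2te^(-2t) - C_2e^(-2t)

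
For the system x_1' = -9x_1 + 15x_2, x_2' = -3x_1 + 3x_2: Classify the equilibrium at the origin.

A = [[-9,15],[-3,3]]; det(A-λI) = λ^2 + 6λ + 18.
λ = -3 ± 3i: negative real part.

stable spiral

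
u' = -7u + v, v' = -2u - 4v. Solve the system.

Coefficient matrix A = [[-7, 1], [-2, -4]].
Characteristic polynomial det(A - λI) = λ^2 + 11λ + 30 = 0.
Eigenvalues λ = -6, -5.
For λ=-6: (A-λI) row 1 is [-1, 1], so an eigenvector is (-1, -1).
For λ=-5: (A-λI) row 1 is [-2, 1], so an eigenvector is (1, 2).
General solution: K_1e^(-6t)(-1,-1) + K_2e^(-5t)(1,2).

u(t) = -K_1e^(-6t) + K_2e^(-5t), v(t) = -K_1e^(-6t) + 2K_2e^(-5t)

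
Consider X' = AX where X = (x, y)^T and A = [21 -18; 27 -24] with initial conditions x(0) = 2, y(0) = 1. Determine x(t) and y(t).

x(t) = 4e^(3t) - 2e^(-6t), y(t) = 4e^(3t) - 3e^(-6t)

Coefficient matrix A = [[21, -18], [27, -24]].
Characteristic polynomial det(A - λI) = λ^2 + 3λ - 18 = 0.
Eigenvalues λ = -6, 3.
For λ=-6: (A-λI) row 1 is [27, -18], so an eigenvector is (2, 3).
For λ=3: (A-λI) row 1 is [18, -18], so an eigenvector is (-1, -1).
General solution: C_1e^(-6t)(2,3) + C_2e^(3t)(-1,-1).
Applying x(0)=2, y(0)=1 gives C_1=-1, C_2=-4.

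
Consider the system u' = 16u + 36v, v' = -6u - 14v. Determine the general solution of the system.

Coefficient matrix A = [[16, 36], [-6, -14]].
Characteristic polynomial det(A - λI) = λ^2 - 2λ - 8 = 0.
Eigenvalues λ = -2, 4.
For λ=-2: (A-λI) row 1 is [18, 36], so an eigenvector is (2, -1).
For λ=4: (A-λI) row 1 is [12, 36], so an eigenvector is (-3, 1).
General solution: K_1e^(-2t)(2,-1) + K_2e^(4t)(-3,1).

u(t) = 2K_1e^(-2t) - 3K_2e^(4t), v(t) = -K_1e^(-2t) + K_2e^(4t)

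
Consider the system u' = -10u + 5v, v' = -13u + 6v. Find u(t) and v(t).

u(t) = -C_1e^(-2t)sin(t) + 2C_1e^(-2t)cos(t) + 2C_2e^(-2t)sin(t) + C_2e^(-2t)cos(t), v(t) = -2C_1e^(-2t)sin(t) + 3C_1e^(-2t)cos(t) + 3C_2e^(-2t)sin(t) + 2C_2e^(-2t)cos(t)

Coefficient matrix A = [[-10, 5], [-13, 6]].
Characteristic polynomial det(A - λI) = λ^2 + 4λ + 5 = 0.
Eigenvalues λ = -2 ± i (complex conjugate pair).
For λ=-2+i: an eigenvector is (2,3) - i(-1,-2) = (2 + i, 3 + 2i).
A real fundamental pair from Re and Im of e^((-2+i)t)v: X_1 = e^(-2t)(cos(t)·(2,3) + sin(t)·(-1,-2)), X_2 = e^(-2t)(sin(t)·(2,3) - cos(t)·(-1,-2)).
General solution: C_1X_1 + C_2X_2.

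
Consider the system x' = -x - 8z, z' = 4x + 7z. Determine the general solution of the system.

x(t) = -K_1e^(3t)sin(4t) - K_1e^(3t)cos(4t) - K_2e^(3t)sin(4t) + K_2e^(3t)cos(4t), z(t) = K_1e^(3t)cos(4t) + K_2e^(3t)sin(4t)

Coefficient matrix A = [[-1, -8], [4, 7]].
Characteristic polynomial det(A - λI) = λ^2 - 6λ + 25 = 0.
Eigenvalues λ = 3 ± 4i (complex conjugate pair).
For λ=3+4i: an eigenvector is (-1,1) - i(-1,0) = (-1 + i, 1).
A real fundamental pair from Re and Im of e^((3+4i)t)v: X_1 = e^(3t)(cos(4t)·(-1,1) + sin(4t)·(-1,0)), X_2 = e^(3t)(sin(4t)·(-1,1) - cos(4t)·(-1,0)).
General solution: K_1X_1 + K_2X_2.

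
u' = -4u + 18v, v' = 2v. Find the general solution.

Coefficient matrix A = [[-4, 18], [0, 2]].
Characteristic polynomial det(A - λI) = λ^2 + 2λ - 8 = 0.
Eigenvalues λ = 2, -4.
For λ=2: (A-λI) row 1 is [-6, 18], so an eigenvector is (3, 1).
For λ=-4: (A-λI) row 1 is [0, 18], so an eigenvector is (1, 0).
General solution: C_1e^(2t)(3,1) + C_2e^(-4t)(1,0).

u(t) = 3C_1e^(2t) + C_2e^(-4t), v(t) = C_1e^(2t)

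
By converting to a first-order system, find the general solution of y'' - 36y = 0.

Let x_1 = y, x_2 = y'. Then x_1' = x_2 and x_2' = 36x_1.
A = [[0,1],[36,0]]; det(A-λI) = λ^2 - 36.
Eigenvalues λ = 6, -6 with eigenvectors (1,6), (1,-6).

y(t) = C_1e^(6t) + C_2e^(-6t)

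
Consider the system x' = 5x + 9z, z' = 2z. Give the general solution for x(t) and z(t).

Coefficient matrix A = [[5, 9], [0, 2]].
Characteristic polynomial det(A - λI) = λ^2 - 7λ + 10 = 0.
Eigenvalues λ = 2, 5.
For λ=2: (A-λI) row 1 is [3, 9], so an eigenvector is (3, -1).
For λ=5: (A-λI) row 1 is [0, 9], so an eigenvector is (1, 0).
General solution: K_1e^(2t)(3,-1) + K_2e^(5t)(1,0).

x(t) = 3K_1e^(2t) + K_2e^(5t), z(t) = -K_1e^(2t)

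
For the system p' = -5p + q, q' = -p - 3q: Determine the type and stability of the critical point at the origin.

stable improper node

A = [[-5,1],[-1,-3]]; det(A-λI) = λ^2 + 8λ + 16.
repeated λ = -4 with a single eigenvector.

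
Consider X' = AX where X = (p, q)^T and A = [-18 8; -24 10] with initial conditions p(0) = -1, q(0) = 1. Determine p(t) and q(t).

Coefficient matrix A = [[-18, 8], [-24, 10]].
Characteristic polynomial det(A - λI) = λ^2 + 8λ + 12 = 0.
Eigenvalues λ = -6, -2.
For λ=-6: (A-λI) row 1 is [-12, 8], so an eigenvector is (2, 3).
For λ=-2: (A-λI) row 1 is [-16, 8], so an eigenvector is (-1, -2).
General solution: K_1e^(-6t)(2,3) + K_2e^(-2t)(-1,-2).
Applying p(0)=-1, q(0)=1 gives K_1=-3, K_2=-5.

p(t) = 5e^(-2t) - 6e^(-6t), q(t) = 10e^(-2t) - 9e^(-6t)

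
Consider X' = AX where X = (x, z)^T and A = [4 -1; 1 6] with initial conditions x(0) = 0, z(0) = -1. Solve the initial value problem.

Coefficient matrix A = [[4, -1], [1, 6]].
Characteristic polynomial det(A - λI) = λ^2 - 10λ + 25 = 0.
Single eigenvalue λ = 5 with algebraic multiplicity 2.
Eigenvector v = (1,-1); generalized eigenvector w with (A-λI)w=v is (1,-2).
General solution: e^(5t)[C_1·v + C_2·(t·v + w)].
Applying x(0)=0, z(0)=-1 gives C_1=-1, C_2=1.

x(t) = te^(5t), z(t) = -te^(5t) - e^(5t)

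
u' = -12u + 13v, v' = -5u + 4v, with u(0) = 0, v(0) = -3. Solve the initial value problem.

u(t) = -39e^(-4t)sin(t), v(t) = -24e^(-4t)sin(t) - 3e^(-4t)cos(t)

Coefficient matrix A = [[-12, 13], [-5, 4]].
Characteristic polynomial det(A - λI) = λ^2 + 8λ + 17 = 0.
Eigenvalues λ = -4 ± i (complex conjugate pair).
For λ=-4+i: an eigenvector is (2,1) - i(-3,-2) = (2 + 3i, 1 + 2i).
A real fundamental pair from Re and Im of e^((-4+i)t)v: X_1 = e^(-4t)(cos(t)·(2,1) + sin(t)·(-3,-2)), X_2 = e^(-4t)(sin(t)·(2,1) - cos(t)·(-3,-2)).
General solution: c_1X_1 + c_2X_2.
Applying u(0)=0, v(0)=-3 gives c_1=9, c_2=-6.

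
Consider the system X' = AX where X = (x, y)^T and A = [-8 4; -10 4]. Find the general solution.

x(t) = -C_1e^(-2t)sin(2t) + C_1e^(-2t)cos(2t) + C_2e^(-2t)sin(2t) + C_2e^(-2t)cos(2t), y(t) = -2C_1e^(-2t)sin(2t) + C_1e^(-2t)cos(2t) + C_2e^(-2t)sin(2t) + 2C_2e^(-2t)cos(2t)

Coefficient matrix A = [[-8, 4], [-10, 4]].
Characteristic polynomial det(A - λI) = λ^2 + 4λ + 8 = 0.
Eigenvalues λ = -2 ± 2i (complex conjugate pair).
For λ=-2+2i: an eigenvector is (1,1) - i(-1,-2) = (1 + i, 1 + 2i).
A real fundamental pair from Re and Im of e^((-2+2i)t)v: X_1 = e^(-2t)(cos(2t)·(1,1) + sin(2t)·(-1,-2)), X_2 = e^(-2t)(sin(2t)·(1,1) - cos(2t)·(-1,-2)).
General solution: C_1X_1 + C_2X_2.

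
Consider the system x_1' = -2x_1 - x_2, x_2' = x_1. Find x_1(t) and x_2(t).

x_1(t) = -c_1e^(-t) - c_2te^(-t), x_2(t) = c_1e^(-t) + c_2te^(-t) + c_2e^(-t)

Coefficient matrix A = [[-2, -1], [1, 0]].
Characteristic polynomial det(A - λI) = λ^2 + 2λ + 1 = 0.
Single eigenvalue λ = -1 with algebraic multiplicity 2.
Eigenvector v = (-1,1); generalized eigenvector w with (A-λI)w=v is (0,1).
General solution: e^(-t)[c_1·v + c_2·(t·v + w)].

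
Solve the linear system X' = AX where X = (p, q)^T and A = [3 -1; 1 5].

p(t) = -K_1e^(4t) - K_2te^(4t) + 3K_2e^(4t), q(t) = K_1e^(4t) + K_2te^(4t) - 2K_2e^(4t)

Coefficient matrix A = [[3, -1], [1, 5]].
Characteristic polynomial det(A - λI) = λ^2 - 8λ + 16 = 0.
Single eigenvalue λ = 4 with algebraic multiplicity 2.
Eigenvector v = (-1,1); generalized eigenvector w with (A-λI)w=v is (3,-2).
General solution: e^(4t)[K_1·v + K_2·(t·v + w)].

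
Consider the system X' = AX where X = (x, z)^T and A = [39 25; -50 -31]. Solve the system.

x(t) = C_1e^(4t)sin(5t) - 2C_1e^(4t)cos(5t) - 2C_2e^(4t)sin(5t) - C_2e^(4t)cos(5t), z(t) = -C_1e^(4t)sin(5t) + 3C_1e^(4t)cos(5t) + 3C_2e^(4t)sin(5t) + C_2e^(4t)cos(5t)

Coefficient matrix A = [[39, 25], [-50, -31]].
Characteristic polynomial det(A - λI) = λ^2 - 8λ + 41 = 0.
Eigenvalues λ = 4 ± 5i (complex conjugate pair).
For λ=4+5i: an eigenvector is (-2,3) - i(1,-1) = (-2 - i, 3 + i).
A real fundamental pair from Re and Im of e^((4+5i)t)v: X_1 = e^(4t)(cos(5t)·(-2,3) + sin(5t)·(1,-1)), X_2 = e^(4t)(sin(5t)·(-2,3) - cos(5t)·(1,-1)).
General solution: C_1X_1 + C_2X_2.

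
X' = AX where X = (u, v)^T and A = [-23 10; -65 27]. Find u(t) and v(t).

Coefficient matrix A = [[-23, 10], [-65, 27]].
Characteristic polynomial det(A - λI) = λ^2 - 4λ + 29 = 0.
Eigenvalues λ = 2 ± 5i (complex conjugate pair).
For λ=2+5i: an eigenvector is (1,3) - i(1,2) = (1 - i, 3 - 2i).
A real fundamental pair from Re and Im of e^((2+5i)t)v: X_1 = e^(2t)(cos(5t)·(1,3) + sin(5t)·(1,2)), X_2 = e^(2t)(sin(5t)·(1,3) - cos(5t)·(1,2)).
General solution: K_1X_1 + K_2X_2.

u(t) = K_1e^(2t)sin(5t) + K_1e^(2t)cos(5t) + K_2e^(2t)sin(5t) - K_2e^(2t)cos(5t), v(t) = 2K_1e^(2t)sin(5t) + 3K_1e^(2t)cos(5t) + 3K_2e^(2t)sin(5t) - 2K_2e^(2t)cos(5t)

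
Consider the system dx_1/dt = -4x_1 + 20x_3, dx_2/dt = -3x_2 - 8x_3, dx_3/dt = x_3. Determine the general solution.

x_1(t) = c_2e^(-4t) + 4c_3e^(t), x_2(t) = c_1e^(-3t) - 2c_3e^(t), x_3(t) = c_3e^(t)

Coefficient matrix A = [[-4, 0, 20], [0, -3, -8], [0, 0, 1]].
det(A - λI) = 0 gives eigenvalues λ = -3, -4, 1.
For λ=-3: eigenvector (0,1,0).
For λ=-4: eigenvector (1,0,0).
For λ=1: eigenvector (4,-2,1).
General solution: c_1e^(-3t)(0,1,0) + c_2e^(-4t)(1,0,0) + c_3e^(t)(4,-2,1).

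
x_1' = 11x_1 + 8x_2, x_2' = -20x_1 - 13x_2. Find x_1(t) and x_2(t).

x_1(t) = -C_1e^(-t)sin(4t) + C_1e^(-t)cos(4t) + C_2e^(-t)sin(4t) + C_2e^(-t)cos(4t), x_2(t) = C_1e^(-t)sin(4t) - 2C_1e^(-t)cos(4t) - 2C_2e^(-t)sin(4t) - C_2e^(-t)cos(4t)

Coefficient matrix A = [[11, 8], [-20, -13]].
Characteristic polynomial det(A - λI) = λ^2 + 2λ + 17 = 0.
Eigenvalues λ = -1 ± 4i (complex conjugate pair).
For λ=-1+4i: an eigenvector is (1,-2) - i(-1,1) = (1 + i, -2 - i).
A real fundamental pair from Re and Im of e^((-1+4i)t)v: X_1 = e^(-t)(cos(4t)·(1,-2) + sin(4t)·(-1,1)), X_2 = e^(-t)(sin(4t)·(1,-2) - cos(4t)·(-1,1)).
General solution: C_1X_1 + C_2X_2.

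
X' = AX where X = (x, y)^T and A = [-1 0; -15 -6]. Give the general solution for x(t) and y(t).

Coefficient matrix A = [[-1, 0], [-15, -6]].
Characteristic polynomial det(A - λI) = λ^2 + 7λ + 6 = 0.
Eigenvalues λ = -6, -1.
For λ=-6: (A-λI) row 1 is [5, 0], so an eigenvector is (0, 1).
For λ=-1: (A-λI) row 2 is [-15, -5], so an eigenvector is (-1, 3).
General solution: c_1e^(-6t)(0,1) + c_2e^(-t)(-1,3).

x(t) = -c_2e^(-t), y(t) = c_1e^(-6t) + 3c_2e^(-t)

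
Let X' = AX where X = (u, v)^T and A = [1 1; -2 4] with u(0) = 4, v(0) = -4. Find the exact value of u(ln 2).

A = [[1,1],[-2,4]]; eigenvalues λ = 3, 2.
Eigenvectors: (1,2) for λ=3, (-1,-1) for λ=2.
From the initial condition, c_1 = -8, c_2 = -12.
u(ln 2) = (-8)(2^3)(1) + (-12)(2^2)(-1) = -16.

-16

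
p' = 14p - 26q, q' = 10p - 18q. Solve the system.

Coefficient matrix A = [[14, -26], [10, -18]].
Characteristic polynomial det(A - λI) = λ^2 + 4λ + 8 = 0.
Eigenvalues λ = -2 ± 2i (complex conjugate pair).
For λ=-2+2i: an eigenvector is (3,2) - i(-2,-1) = (3 + 2i, 2 + i).
A real fundamental pair from Re and Im of e^((-2+2i)t)v: X_1 = e^(-2t)(cos(2t)·(3,2) + sin(2t)·(-2,-1)), X_2 = e^(-2t)(sin(2t)·(3,2) - cos(2t)·(-2,-1)).
General solution: c_1X_1 + c_2X_2.

p(t) = -2c_1e^(-2t)sin(2t) + 3c_1e^(-2t)cos(2t) + 3c_2e^(-2t)sin(2t) + 2c_2e^(-2t)cos(2t), q(t) = -c_1e^(-2t)sin(2t) + 2c_1e^(-2t)cos(2t) + 2c_2e^(-2t)sin(2t) + c_2e^(-2t)cos(2t)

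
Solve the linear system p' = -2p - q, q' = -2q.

p(t) = -c_1e^(-2t) - c_2te^(-2t) - 2c_2e^(-2t), q(t) = c_2e^(-2t)

Coefficient matrix A = [[-2, -1], [0, -2]].
Characteristic polynomial det(A - λI) = λ^2 + 4λ + 4 = 0.
Single eigenvalue λ = -2 with algebraic multiplicity 2.
Eigenvector v = (-1,0); generalized eigenvector w with (A-λI)w=v is (-2,1).
General solution: e^(-2t)[c_1·v + c_2·(t·v + w)].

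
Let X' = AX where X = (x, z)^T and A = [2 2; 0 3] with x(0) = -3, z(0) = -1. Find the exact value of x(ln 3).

-63

A = [[2,2],[0,3]]; eigenvalues λ = 3, 2.
Eigenvectors: (-2,-1) for λ=3, (-1,0) for λ=2.
From the initial condition, c_1 = 1, c_2 = 1.
x(ln 3) = (1)(3^3)(-2) + (1)(3^2)(-1) = -63.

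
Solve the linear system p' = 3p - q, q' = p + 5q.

p(t) = K_1e^(4t) + K_2te^(4t) + K_2e^(4t), q(t) = -K_1e^(4t) - K_2te^(4t) - 2K_2e^(4t)

Coefficient matrix A = [[3, -1], [1, 5]].
Characteristic polynomial det(A - λI) = λ^2 - 8λ + 16 = 0.
Single eigenvalue λ = 4 with algebraic multiplicity 2.
Eigenvector v = (1,-1); generalized eigenvector w with (A-λI)w=v is (1,-2).
General solution: e^(4t)[K_1·v + K_2·(t·v + w)].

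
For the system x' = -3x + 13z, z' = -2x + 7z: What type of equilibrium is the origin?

A = [[-3,13],[-2,7]]; det(A-λI) = λ^2 - 4λ + 5.
λ = 2 ± i: positive real part.

unstable spiral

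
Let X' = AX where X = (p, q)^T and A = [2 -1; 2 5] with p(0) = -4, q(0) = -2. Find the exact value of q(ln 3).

A = [[2,-1],[2,5]]; eigenvalues λ = 4, 3.
Eigenvectors: (1,-2) for λ=4, (-1,1) for λ=3.
From the initial condition, c_1 = 6, c_2 = 10.
q(ln 3) = (6)(3^4)(-2) + (10)(3^3)(1) = -702.

-702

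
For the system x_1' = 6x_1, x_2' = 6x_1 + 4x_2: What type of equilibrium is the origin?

A = [[6,0],[6,4]]; det(A-λI) = λ^2 - 10λ + 24.
λ = 4, 6: both positive.

unstable node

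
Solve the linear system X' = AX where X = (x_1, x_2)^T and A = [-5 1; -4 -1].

x_1(t) = -c_1e^(-3t) - c_2te^(-3t), x_2(t) = -2c_1e^(-3t) - 2c_2te^(-3t) - c_2e^(-3t)

Coefficient matrix A = [[-5, 1], [-4, -1]].
Characteristic polynomial det(A - λI) = λ^2 + 6λ + 9 = 0.
Single eigenvalue λ = -3 with algebraic multiplicity 2.
Eigenvector v = (-1,-2); generalized eigenvector w with (A-λI)w=v is (0,-1).
General solution: e^(-3t)[c_1·v + c_2·(t·v + w)].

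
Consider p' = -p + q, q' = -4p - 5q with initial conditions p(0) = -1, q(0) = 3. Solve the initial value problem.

p(t) = te^(-3t) - e^(-3t), q(t) = -2te^(-3t) + 3e^(-3t)

Coefficient matrix A = [[-1, 1], [-4, -5]].
Characteristic polynomial det(A - λI) = λ^2 + 6λ + 9 = 0.
Single eigenvalue λ = -3 with algebraic multiplicity 2.
Eigenvector v = (1,-2); generalized eigenvector w with (A-λI)w=v is (0,1).
General solution: e^(-3t)[K_1·v + K_2·(t·v + w)].
Applying p(0)=-1, q(0)=3 gives K_1=-1, K_2=1.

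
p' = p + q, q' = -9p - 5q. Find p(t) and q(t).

Coefficient matrix A = [[1, 1], [-9, -5]].
Characteristic polynomial det(A - λI) = λ^2 + 4λ + 4 = 0.
Single eigenvalue λ = -2 with algebraic multiplicity 2.
Eigenvector v = (1,-3); generalized eigenvector w with (A-λI)w=v is (1,-2).
General solution: e^(-2t)[c_1·v + c_2·(t·v + w)].

p(t) = c_1e^(-2t) + c_2te^(-2t) + c_2e^(-2t), q(t) = -3c_1e^(-2t) - 3c_2te^(-2t) - 2c_2e^(-2t)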